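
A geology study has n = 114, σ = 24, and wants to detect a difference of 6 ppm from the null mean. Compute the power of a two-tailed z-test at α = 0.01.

SE = σ/√n = 24/√114 = 2.248. Non-centrality λ = d/SE = 6/2.248 = 2.669. Power ≈ Φ(λ - z_{α/2}) = Φ(2.669 - 2.576) = Φ(0.093) = 0.537.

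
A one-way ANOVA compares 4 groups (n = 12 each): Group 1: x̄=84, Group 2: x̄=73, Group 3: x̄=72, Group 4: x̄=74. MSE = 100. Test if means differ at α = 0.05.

Grand mean = 75.75. SS_between = 1113.0, MS_between = 371.0. F = 3.71, F_crit ≈ 2.816. Reject H₀.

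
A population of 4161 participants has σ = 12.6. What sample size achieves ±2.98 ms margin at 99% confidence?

Without FPC: n₀ = (2.576×12.6/2.98)² = 118.632. With FPC: n = n₀N/(n₀+N-1) = 115.4 → n = 116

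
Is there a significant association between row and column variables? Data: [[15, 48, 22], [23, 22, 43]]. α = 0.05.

χ² = 18.079. df = 2, critical = 5.991. Reject H₀. Variables are dependent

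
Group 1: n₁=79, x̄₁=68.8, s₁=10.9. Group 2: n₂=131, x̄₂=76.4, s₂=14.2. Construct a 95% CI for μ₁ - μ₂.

Difference = -7.6. SE = √(10.9²/79 + 14.2²/131) = 1.744. CI = (-11.02, -4.18)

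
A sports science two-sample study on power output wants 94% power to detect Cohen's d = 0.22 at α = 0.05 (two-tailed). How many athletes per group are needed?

z_{α/2} = 1.96, z_β = Φ⁻¹(0.94) = 1.555. For small effect (d = 0.22): n per group = 2(z_{α/2} + z_β)²/d² = 2(1.96 + 1.555)²/0.22² = 510.5 → 511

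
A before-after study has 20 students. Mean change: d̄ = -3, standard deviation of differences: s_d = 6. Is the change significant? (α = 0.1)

t = d̄/(s_d/√n) = -3/(6/√20) = -2.236. df = 19, critical t = ±1.729. Reject H₀.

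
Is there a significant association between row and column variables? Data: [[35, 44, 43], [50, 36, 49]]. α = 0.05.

χ² = 3.189. df = 2, critical = 5.991. Fail to reject H₀. No evidence of dependence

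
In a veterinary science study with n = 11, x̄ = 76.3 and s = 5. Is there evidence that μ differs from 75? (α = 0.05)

t = (x̄ - μ₀)/(s/√n) = (76.3 - 75)/(5/√11) = 0.862. df = 10, critical t = ±2.228. Fail to reject H₀.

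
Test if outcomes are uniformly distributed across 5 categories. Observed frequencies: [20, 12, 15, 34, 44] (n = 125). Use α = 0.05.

Expected = 25 each. χ² = Σ(O-E)²/E = 29.44. df = 4, critical value = 9.488. Reject H₀.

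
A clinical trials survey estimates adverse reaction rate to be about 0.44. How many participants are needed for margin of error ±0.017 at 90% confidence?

n = z²p(1-p)/E² = 1.645²×0.44×0.56/0.017² = 2307.1 → n = 2308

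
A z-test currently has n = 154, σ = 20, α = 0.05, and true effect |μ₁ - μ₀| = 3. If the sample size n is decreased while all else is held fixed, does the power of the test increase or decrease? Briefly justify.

Power decreases: a smaller n inflates the standard error σ/√n, pulling the sampling distribution under H₁ back toward the critical value.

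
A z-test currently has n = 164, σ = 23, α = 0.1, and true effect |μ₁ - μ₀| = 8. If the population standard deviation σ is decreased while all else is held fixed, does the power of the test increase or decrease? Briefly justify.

Power increases: a smaller σ shrinks the standard error σ/√n, moving the sampling distribution under H₁ further from the critical value.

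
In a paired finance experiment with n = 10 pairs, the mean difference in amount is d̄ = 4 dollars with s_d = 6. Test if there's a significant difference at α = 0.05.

t = d̄/(s_d/√n) = 4/(6/√10) = 2.108. df = 9, critical t = ±2.262. Fail to reject H₀.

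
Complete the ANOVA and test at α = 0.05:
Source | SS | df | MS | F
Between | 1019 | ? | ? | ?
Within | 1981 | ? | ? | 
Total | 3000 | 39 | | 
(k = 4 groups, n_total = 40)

df_between = 3, df_within = 36. MS_between = 339.67, MS_within = 55.03. F = 6.173, F_crit ≈ 2.866. Reject H₀.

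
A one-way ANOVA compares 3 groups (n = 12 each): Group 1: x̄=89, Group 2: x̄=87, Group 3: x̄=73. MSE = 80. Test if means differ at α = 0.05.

Grand mean = 83.0. SS_between = 1824.0, MS_between = 912.0. F = 11.4, F_crit ≈ 3.285. Reject H₀.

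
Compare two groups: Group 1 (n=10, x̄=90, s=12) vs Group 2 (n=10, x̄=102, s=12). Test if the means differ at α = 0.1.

Pooled sp = 12.0. t = -2.236, df = 18. Critical t = ±1.734. Reject H₀.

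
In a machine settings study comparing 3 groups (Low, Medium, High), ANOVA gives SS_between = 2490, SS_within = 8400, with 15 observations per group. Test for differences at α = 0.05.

df_between = 2, df_within = 42. F = MS_between/MS_within = 1245.0/200.0 = 6.225. F_crit ≈ 3.22. Reject H₀. At least one mean differs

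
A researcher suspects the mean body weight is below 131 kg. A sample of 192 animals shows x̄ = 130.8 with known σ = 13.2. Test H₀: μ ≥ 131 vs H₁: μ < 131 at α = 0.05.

z = -0.21. Critical value: -1.645. Fail to reject H₀.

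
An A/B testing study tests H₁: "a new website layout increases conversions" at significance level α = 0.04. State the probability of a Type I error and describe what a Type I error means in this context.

P(Type I error) = α = 0.04. A Type I error is rejecting H₀ when H₀ is actually true (false positive) — here, concluding that a new website layout increases conversions when in fact this is not the case. Consequence: rolling out a layout that doesn't actually help — wasted engineering effort.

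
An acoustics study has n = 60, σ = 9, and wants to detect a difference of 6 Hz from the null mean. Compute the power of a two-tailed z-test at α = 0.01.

SE = σ/√n = 9/√60 = 1.162. Non-centrality λ = d/SE = 6/1.162 = 5.164. Power ≈ Φ(λ - z_{α/2}) = Φ(5.164 - 2.576) = Φ(2.588) = 0.995.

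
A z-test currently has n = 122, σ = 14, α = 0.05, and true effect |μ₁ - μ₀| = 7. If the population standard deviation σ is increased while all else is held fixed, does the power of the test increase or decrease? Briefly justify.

Power decreases: a larger σ inflates the standard error σ/√n, pulling the sampling distribution under H₁ back toward the critical value.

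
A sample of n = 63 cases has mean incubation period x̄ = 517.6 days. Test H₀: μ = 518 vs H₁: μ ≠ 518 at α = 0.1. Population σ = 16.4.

z = (x̄ - μ₀)/(σ/√n) = (517.6 - 518)/(16.4/√63) = -0.194. Critical value: ±1.645. Since |-0.194| ≤ 1.645, Fail to reject H₀.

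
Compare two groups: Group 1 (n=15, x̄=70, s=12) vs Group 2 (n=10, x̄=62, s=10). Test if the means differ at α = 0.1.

Pooled sp = 11.26. t = 1.74, df = 23. Critical t = ±1.714. Reject H₀.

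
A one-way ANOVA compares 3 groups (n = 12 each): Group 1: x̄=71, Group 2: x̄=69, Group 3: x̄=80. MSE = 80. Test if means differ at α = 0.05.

Grand mean = 73.33. SS_between = 824.0, MS_between = 412.0. F = 5.15, F_crit ≈ 3.285. Reject H₀.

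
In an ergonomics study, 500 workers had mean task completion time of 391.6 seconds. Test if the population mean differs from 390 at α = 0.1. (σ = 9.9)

z = (x̄ - μ₀)/(σ/√n) = (391.6 - 390)/(9.9/√500) = 3.614. Critical value: ±1.645. Since |3.614| > 1.645, Reject H₀.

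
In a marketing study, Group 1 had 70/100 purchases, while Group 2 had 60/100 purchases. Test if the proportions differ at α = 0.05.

p̂₁ = 0.7, p̂₂ = 0.6, pooled p̂ = 0.65. z = 1.482. Critical: ±1.96. Fail to reject H₀.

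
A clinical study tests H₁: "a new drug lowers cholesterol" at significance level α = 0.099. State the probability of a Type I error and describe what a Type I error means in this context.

P(Type I error) = α = 0.099. A Type I error is rejecting H₀ when H₀ is actually true (false positive) — here, concluding that a new drug lowers cholesterol when in fact this is not the case. Consequence: approving an ineffective drug — patients take a useless medication and may skip effective alternatives.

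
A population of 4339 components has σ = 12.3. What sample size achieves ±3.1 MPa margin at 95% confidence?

Without FPC: n₀ = (1.96×12.3/3.1)² = 60.478. With FPC: n = n₀N/(n₀+N-1) = 59.7 → n = 60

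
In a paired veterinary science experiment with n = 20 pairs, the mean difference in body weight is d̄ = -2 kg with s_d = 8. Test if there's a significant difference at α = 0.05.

t = d̄/(s_d/√n) = -2/(8/√20) = -1.118. df = 19, critical t = ±2.093. Fail to reject H₀.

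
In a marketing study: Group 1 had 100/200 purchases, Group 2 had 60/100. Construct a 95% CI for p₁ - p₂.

p̂₁ = 0.5, p̂₂ = 0.6. Difference = -0.1. CI = (-0.218, 0.018)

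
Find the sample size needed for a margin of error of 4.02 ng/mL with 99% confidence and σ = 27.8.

n = (z*σ/E)² = (2.576×27.8/4.02)² = 317.3 → n = 318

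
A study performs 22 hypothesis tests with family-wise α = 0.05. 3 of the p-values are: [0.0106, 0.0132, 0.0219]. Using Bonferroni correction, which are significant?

Bonferroni α = 0.05/22 = 0.00227. None of the given p-values are significant.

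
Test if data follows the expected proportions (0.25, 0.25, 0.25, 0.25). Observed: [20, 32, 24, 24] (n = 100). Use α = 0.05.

Expected: [25.0, 25.0, 25.0, 25.0]. χ² = 3.04. df = 3, critical = 7.815. Fail to reject H₀.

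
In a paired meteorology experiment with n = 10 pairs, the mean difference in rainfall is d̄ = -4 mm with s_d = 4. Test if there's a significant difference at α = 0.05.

t = d̄/(s_d/√n) = -4/(4/√10) = -3.162. df = 9, critical t = ±2.262. Reject H₀.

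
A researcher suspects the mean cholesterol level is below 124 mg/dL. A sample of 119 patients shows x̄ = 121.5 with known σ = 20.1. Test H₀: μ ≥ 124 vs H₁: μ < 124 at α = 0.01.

z = -1.357. Critical value: -2.33. Fail to reject H₀.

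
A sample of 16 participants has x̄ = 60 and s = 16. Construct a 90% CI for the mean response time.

CI = x̄ ± t*(s/√n) = 60 ± 1.753(16/√16) = (52.99, 67.01)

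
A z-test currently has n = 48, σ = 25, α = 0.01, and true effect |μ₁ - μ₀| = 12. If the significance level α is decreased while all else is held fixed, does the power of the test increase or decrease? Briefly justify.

Power decreases: a smaller α raises the critical value, so less of the H₁ sampling distribution falls in the rejection region.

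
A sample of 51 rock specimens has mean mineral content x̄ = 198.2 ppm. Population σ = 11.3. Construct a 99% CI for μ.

CI = x̄ ± z*(σ/√n) = 198.2 ± 2.576(11.3/√51) = 198.2 ± 4.08 = (194.12, 202.28)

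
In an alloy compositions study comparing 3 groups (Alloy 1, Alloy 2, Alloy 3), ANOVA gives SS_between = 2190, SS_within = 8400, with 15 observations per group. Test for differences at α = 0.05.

df_between = 2, df_within = 42. F = MS_between/MS_within = 1095.0/200.0 = 5.475. F_crit ≈ 3.22. Reject H₀. At least one mean differs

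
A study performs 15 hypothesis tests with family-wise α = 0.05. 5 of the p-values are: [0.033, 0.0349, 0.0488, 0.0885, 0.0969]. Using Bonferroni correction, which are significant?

Bonferroni α = 0.05/15 = 0.00333. None of the given p-values are significant.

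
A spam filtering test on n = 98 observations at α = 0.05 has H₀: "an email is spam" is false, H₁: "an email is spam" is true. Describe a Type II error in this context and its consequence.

Type II error: failing to reject H₀ when it is false — concluding that an email is spam is not supported when in fact it is. Consequence: a spam email lands in the inbox.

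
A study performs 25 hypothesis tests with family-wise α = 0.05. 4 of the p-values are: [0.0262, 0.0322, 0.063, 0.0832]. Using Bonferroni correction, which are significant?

Bonferroni α = 0.05/25 = 0.002. None of the given p-values are significant.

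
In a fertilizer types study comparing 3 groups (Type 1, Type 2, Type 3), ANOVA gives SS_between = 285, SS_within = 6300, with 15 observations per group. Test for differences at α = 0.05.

df_between = 2, df_within = 42. F = MS_between/MS_within = 142.5/150.0 = 0.95. F_crit ≈ 3.22. Fail to reject H₀.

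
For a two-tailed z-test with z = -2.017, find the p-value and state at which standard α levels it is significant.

p = 2·P(Z > |-2.017|) = 2·(1 - Φ(2.017)) ≈ 0.0437. Significant at α = 0.1; Significant at α = 0.05.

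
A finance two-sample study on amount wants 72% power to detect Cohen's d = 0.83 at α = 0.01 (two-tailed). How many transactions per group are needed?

z_{α/2} = 2.576, z_β = Φ⁻¹(0.72) = 0.583. For large effect (d = 0.83): n per group = 2(z_{α/2} + z_β)²/d² = 2(2.576 + 0.583)²/0.83² = 29.0 → 29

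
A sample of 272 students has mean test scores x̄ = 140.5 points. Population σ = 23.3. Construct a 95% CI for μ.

CI = x̄ ± z*(σ/√n) = 140.5 ± 1.96(23.3/√272) = 140.5 ± 2.77 = (137.73, 143.27)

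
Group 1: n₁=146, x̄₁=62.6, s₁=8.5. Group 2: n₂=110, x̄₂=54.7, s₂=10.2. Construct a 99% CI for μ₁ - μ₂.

Difference = 7.9. SE = √(8.5²/146 + 10.2²/110) = 1.2. CI = (4.81, 10.99)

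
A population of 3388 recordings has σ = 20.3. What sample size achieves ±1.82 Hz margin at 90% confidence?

Without FPC: n₀ = (1.645×20.3/1.82)² = 336.652. With FPC: n = n₀N/(n₀+N-1) = 306.3 → n = 307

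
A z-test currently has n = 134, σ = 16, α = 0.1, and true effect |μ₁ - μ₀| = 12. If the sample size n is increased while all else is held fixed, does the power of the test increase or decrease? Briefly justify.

Power increases: a larger n shrinks the standard error σ/√n, moving the sampling distribution under H₁ further from the critical value.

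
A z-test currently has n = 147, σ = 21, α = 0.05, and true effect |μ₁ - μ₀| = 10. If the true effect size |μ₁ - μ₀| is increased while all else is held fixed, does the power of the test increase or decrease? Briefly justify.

Power increases: a larger true effect increases the non-centrality λ = |μ₁ - μ₀|/(σ/√n).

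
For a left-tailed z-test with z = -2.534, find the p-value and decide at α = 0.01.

p = P(Z < -2.534) = Φ(-2.534) ≈ 0.0056. Since p < 0.01, reject H₀ (significant) at α = 0.01.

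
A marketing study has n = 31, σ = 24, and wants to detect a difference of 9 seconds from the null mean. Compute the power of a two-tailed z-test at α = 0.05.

SE = σ/√n = 24/√31 = 4.311. Non-centrality λ = d/SE = 9/4.311 = 2.088. Power ≈ Φ(λ - z_{α/2}) = Φ(2.088 - 1.96) = Φ(0.128) = 0.551.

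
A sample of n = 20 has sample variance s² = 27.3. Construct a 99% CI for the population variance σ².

df = 19. χ²_{0.005} = 38.582, χ²_{0.995} = 6.844. CI for σ² = ((n-1)s²/χ²_{α/2}, (n-1)s²/χ²_{1-α/2}) = (19·27.3/38.582, 19·27.3/6.844) = (13.44, 75.79)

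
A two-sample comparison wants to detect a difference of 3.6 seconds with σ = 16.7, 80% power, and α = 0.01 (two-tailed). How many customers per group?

n per group = 2(z_α/2 + z_β)²σ²/d² = 2×(2.576 + 0.84)²×16.7²/3.6² = 502.2 → n = 503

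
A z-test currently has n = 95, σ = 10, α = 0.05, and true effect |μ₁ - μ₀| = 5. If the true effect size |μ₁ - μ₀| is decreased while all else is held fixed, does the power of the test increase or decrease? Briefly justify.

Power decreases: a smaller true effect decreases the non-centrality λ = |μ₁ - μ₀|/(σ/√n).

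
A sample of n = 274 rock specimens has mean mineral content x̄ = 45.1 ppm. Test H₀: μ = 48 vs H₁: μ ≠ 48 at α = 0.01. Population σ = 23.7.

z = (x̄ - μ₀)/(σ/√n) = (45.1 - 48)/(23.7/√274) = -2.025. Critical value: ±2.576. Since |-2.025| ≤ 2.576, Fail to reject H₀.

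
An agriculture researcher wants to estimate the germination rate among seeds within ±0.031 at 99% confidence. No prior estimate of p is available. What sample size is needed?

Conservative approach: use p = 0.5 (maximizes p(1-p) = 0.25). n = z²(0.25)/E² = 2.576²×0.25/0.031² = 1726.3 → n = 1727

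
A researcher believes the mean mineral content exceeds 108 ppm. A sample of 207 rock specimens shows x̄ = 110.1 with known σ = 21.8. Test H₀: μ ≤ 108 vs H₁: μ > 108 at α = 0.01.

z = 1.386. Critical value: 2.33. Fail to reject H₀.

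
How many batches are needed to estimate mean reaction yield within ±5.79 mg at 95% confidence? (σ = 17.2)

n = (z*σ/E)² = (1.96×17.2/5.79)² = 33.9 → n = 34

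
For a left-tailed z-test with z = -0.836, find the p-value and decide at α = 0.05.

p = P(Z < -0.836) = Φ(-0.836) ≈ 0.2016. Since p ≥ 0.05, fail to reject H₀ (not significant) at α = 0.05.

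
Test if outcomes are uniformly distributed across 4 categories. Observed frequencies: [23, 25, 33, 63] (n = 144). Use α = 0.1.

Expected = 36 each. χ² = Σ(O-E)²/E = 28.556. df = 3, critical value = 6.251. Reject H₀.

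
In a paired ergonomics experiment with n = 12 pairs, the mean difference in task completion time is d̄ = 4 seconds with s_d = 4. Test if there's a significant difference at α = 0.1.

t = d̄/(s_d/√n) = 4/(4/√12) = 3.464. df = 11, critical t = ±1.796. Reject H₀.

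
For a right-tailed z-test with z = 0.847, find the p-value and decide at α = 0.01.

p = P(Z > 0.847) = 1 - Φ(0.847) ≈ 0.1985. Since p ≥ 0.01, fail to reject H₀ (not significant) at α = 0.01.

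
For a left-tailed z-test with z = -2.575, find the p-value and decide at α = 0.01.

p = P(Z < -2.575) = Φ(-2.575) ≈ 0.005. Since p < 0.01, reject H₀ (significant) at α = 0.01.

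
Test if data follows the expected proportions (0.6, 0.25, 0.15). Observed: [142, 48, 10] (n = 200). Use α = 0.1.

Expected: [120.0, 50.0, 30.0]. χ² = 17.447. df = 2, critical = 4.605. Reject H₀.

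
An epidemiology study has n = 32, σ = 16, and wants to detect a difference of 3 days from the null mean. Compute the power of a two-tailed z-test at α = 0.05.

SE = σ/√n = 16/√32 = 2.828. Non-centrality λ = d/SE = 3/2.828 = 1.061. Power ≈ Φ(λ - z_{α/2}) = Φ(1.061 - 1.96) = Φ(-0.899) = 0.184.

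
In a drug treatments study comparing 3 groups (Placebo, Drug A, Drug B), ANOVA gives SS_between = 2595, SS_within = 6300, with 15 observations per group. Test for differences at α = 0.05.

df_between = 2, df_within = 42. F = MS_between/MS_within = 1297.5/150.0 = 8.65. F_crit ≈ 3.22. Reject H₀. At least one mean differs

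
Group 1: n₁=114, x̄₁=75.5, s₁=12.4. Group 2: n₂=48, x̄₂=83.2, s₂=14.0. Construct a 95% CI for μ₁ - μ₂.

Difference = -7.7. SE = √(12.4²/114 + 14.0²/48) = 2.331. CI = (-12.27, -3.13)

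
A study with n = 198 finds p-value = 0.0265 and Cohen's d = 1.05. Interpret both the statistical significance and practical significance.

Statistically significant (p = 0.0265 < 0.05). Cohen's d = 1.05 indicates a large effect size. Both statistical and practical significance should be considered.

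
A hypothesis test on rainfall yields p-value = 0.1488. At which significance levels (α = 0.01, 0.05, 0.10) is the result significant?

p = 0.1488. Not significant at any of the given levels.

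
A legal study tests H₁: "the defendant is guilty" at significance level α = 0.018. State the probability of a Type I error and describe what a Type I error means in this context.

P(Type I error) = α = 0.018. A Type I error is rejecting H₀ when H₀ is actually true (false positive) — here, concluding that the defendant is guilty when in fact this is not the case. Consequence: convicting an innocent person.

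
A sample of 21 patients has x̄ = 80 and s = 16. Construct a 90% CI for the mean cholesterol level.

CI = x̄ ± t*(s/√n) = 80 ± 1.725(16/√21) = (73.98, 86.02)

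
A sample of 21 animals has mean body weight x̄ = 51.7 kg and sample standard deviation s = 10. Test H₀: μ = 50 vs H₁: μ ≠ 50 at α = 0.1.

t = (x̄ - μ₀)/(s/√n) = (51.7 - 50)/(10/√21) = 0.779. df = 20, critical t = ±1.725. Fail to reject H₀.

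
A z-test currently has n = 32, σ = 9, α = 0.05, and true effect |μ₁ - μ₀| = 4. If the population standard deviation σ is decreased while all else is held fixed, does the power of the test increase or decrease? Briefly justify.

Power increases: a smaller σ shrinks the standard error σ/√n, moving the sampling distribution under H₁ further from the critical value.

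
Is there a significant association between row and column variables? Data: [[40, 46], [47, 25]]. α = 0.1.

χ² = 5.578. df = 1, critical = 2.706. Reject H₀. Variables are dependent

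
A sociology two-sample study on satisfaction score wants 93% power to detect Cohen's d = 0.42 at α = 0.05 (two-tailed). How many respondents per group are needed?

z_{α/2} = 1.96, z_β = Φ⁻¹(0.93) = 1.476. For small effect (d = 0.42): n per group = 2(z_{α/2} + z_β)²/d² = 2(1.96 + 1.476)²/0.42² = 133.9 → 134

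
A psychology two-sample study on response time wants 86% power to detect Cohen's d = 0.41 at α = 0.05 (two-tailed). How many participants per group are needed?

z_{α/2} = 1.96, z_β = Φ⁻¹(0.86) = 1.08. For small effect (d = 0.41): n per group = 2(z_{α/2} + z_β)²/d² = 2(1.96 + 1.08)²/0.41² = 110.0 → 110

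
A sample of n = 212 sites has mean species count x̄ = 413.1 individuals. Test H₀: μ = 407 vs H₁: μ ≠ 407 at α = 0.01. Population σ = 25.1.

z = (x̄ - μ₀)/(σ/√n) = (413.1 - 407)/(25.1/√212) = 3.539. Critical value: ±2.576. Since |3.539| > 2.576, Reject H₀.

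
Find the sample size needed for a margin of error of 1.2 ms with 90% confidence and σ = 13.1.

n = (z*σ/E)² = (1.645×13.1/1.2)² = 322.5 → n = 323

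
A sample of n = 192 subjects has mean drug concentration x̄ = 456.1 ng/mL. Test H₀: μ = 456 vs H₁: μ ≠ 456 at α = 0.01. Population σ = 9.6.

z = (x̄ - μ₀)/(σ/√n) = (456.1 - 456)/(9.6/√192) = 0.144. Critical value: ±2.576. Since |0.144| ≤ 2.576, Fail to reject H₀.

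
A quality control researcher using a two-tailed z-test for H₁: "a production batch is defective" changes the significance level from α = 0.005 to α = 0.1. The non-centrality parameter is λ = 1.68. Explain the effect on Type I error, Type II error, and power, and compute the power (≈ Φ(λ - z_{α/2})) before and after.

Increasing α from 0.005 to 0.1:
• Type I error rate increases (α is the Type I rate by definition).
• Critical value moves from z_{α/2} = 2.807 to 1.645, so power = Φ(λ - z_{α/2}) goes from Φ(1.68 - 2.807) = 0.13 to Φ(1.68 - 1.645) = 0.514.
• Type II error rate β = 1 - power therefore decreases (0.87 → 0.486).
Appropriate when false negatives are costly — here, shipping a defective batch — faulty products reach customers.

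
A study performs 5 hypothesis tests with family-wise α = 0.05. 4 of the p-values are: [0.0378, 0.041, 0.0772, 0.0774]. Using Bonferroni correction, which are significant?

Bonferroni α = 0.05/5 = 0.01. None of the given p-values are significant.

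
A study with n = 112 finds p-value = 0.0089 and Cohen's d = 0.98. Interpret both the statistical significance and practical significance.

Statistically significant (p = 0.0089 < 0.05). Cohen's d = 0.98 indicates a large effect size. Both statistical and practical significance should be considered.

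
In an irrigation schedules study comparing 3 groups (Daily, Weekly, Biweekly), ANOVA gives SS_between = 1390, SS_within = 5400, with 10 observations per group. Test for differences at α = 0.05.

df_between = 2, df_within = 27. F = MS_between/MS_within = 695.0/200.0 = 3.475. F_crit ≈ 3.354. Reject H₀. At least one mean differs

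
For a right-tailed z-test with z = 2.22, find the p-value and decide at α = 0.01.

p = P(Z > 2.22) = 1 - Φ(2.22) ≈ 0.0132. Since p ≥ 0.01, fail to reject H₀ (not significant) at α = 0.01.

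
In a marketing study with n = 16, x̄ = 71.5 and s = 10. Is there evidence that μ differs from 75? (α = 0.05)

t = (x̄ - μ₀)/(s/√n) = (71.5 - 75)/(10/√16) = -1.4. df = 15, critical t = ±2.131. Fail to reject H₀.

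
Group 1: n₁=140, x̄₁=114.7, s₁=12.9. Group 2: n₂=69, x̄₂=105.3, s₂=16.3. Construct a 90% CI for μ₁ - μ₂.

Difference = 9.4. SE = √(12.9²/140 + 16.3²/69) = 2.245. CI = (5.71, 13.09)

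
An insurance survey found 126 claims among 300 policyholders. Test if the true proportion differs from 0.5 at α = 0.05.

p̂ = 0.42, p₀ = 0.5. z = (p̂ - p₀)/√(p₀(1-p₀)/n) = -2.771. Critical: ±1.96. Reject H₀.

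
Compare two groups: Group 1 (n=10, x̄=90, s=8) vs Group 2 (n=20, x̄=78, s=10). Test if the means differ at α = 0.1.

Pooled sp = 9.4. t = 3.295, df = 28. Critical t = ±1.701. Reject H₀.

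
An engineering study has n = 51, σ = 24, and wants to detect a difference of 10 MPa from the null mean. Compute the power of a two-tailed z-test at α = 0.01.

SE = σ/√n = 24/√51 = 3.361. Non-centrality λ = d/SE = 10/3.361 = 2.976. Power ≈ Φ(λ - z_{α/2}) = Φ(2.976 - 2.576) = Φ(0.4) = 0.655.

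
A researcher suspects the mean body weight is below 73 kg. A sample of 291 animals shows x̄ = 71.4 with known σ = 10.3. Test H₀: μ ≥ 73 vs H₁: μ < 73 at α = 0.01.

z = -2.65. Critical value: -2.33. Reject H₀.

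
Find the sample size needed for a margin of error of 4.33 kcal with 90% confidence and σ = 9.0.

n = (z*σ/E)² = (1.645×9.0/4.33)² = 11.7 → n = 12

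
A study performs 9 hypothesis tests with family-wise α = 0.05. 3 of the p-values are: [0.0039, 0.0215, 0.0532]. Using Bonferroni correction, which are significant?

Bonferroni α = 0.05/9 = 0.00556. Significant p-values: [0.0039]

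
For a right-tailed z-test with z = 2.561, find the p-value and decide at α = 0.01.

p = P(Z > 2.561) = 1 - Φ(2.561) ≈ 0.0052. Since p < 0.01, reject H₀ (significant) at α = 0.01.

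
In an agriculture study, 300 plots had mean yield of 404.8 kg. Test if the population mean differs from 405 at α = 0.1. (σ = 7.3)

z = (x̄ - μ₀)/(σ/√n) = (404.8 - 405)/(7.3/√300) = -0.475. Critical value: ±1.645. Since |-0.475| ≤ 1.645, Fail to reject H₀.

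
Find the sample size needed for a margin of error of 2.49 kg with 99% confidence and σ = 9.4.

n = (z*σ/E)² = (2.576×9.4/2.49)² = 94.6 → n = 95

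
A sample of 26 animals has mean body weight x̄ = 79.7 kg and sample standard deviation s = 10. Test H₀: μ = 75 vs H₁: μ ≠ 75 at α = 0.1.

t = (x̄ - μ₀)/(s/√n) = (79.7 - 75)/(10/√26) = 2.397. df = 25, critical t = ±1.708. Reject H₀.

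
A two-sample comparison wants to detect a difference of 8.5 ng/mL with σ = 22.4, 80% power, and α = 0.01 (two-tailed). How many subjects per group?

n per group = 2(z_α/2 + z_β)²σ²/d² = 2×(2.576 + 0.84)²×22.4²/8.5² = 162.1 → n = 163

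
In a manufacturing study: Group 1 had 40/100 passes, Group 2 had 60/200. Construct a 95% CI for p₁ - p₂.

p̂₁ = 0.4, p̂₂ = 0.3. Difference = 0.1. CI = (-0.015, 0.215)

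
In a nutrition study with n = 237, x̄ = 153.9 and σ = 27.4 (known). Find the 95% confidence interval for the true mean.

CI = x̄ ± z*(σ/√n) = 153.9 ± 1.96(27.4/√237) = 153.9 ± 3.49 = (150.41, 157.39)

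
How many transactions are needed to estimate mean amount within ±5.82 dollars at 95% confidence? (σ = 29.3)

n = (z*σ/E)² = (1.96×29.3/5.82)² = 97.4 → n = 98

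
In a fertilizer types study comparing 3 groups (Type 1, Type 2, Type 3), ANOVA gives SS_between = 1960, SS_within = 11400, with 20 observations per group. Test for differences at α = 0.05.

df_between = 2, df_within = 57. F = MS_between/MS_within = 980.0/200.0 = 4.9. F_crit ≈ 3.159. Reject H₀. At least one mean differs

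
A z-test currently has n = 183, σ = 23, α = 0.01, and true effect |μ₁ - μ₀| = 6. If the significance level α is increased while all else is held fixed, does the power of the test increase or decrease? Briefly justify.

Power increases: a larger α lowers the critical value, so more of the H₁ sampling distribution falls in the rejection region.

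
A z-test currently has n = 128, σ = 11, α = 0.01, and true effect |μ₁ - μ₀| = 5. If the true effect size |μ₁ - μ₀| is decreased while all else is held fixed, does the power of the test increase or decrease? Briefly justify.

Power decreases: a smaller true effect decreases the non-centrality λ = |μ₁ - μ₀|/(σ/√n).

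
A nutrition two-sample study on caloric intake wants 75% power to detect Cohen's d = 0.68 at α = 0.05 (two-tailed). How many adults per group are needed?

z_{α/2} = 1.96, z_β = Φ⁻¹(0.75) = 0.674. For medium effect (d = 0.68): n per group = 2(z_{α/2} + z_β)²/d² = 2(1.96 + 0.674)²/0.68² = 30.01 → 31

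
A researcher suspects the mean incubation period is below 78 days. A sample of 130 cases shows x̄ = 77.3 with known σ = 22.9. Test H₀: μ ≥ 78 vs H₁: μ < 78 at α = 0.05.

z = -0.349. Critical value: -1.645. Fail to reject H₀.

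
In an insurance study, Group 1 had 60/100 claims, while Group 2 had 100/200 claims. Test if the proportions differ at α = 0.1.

p̂₁ = 0.6, p̂₂ = 0.5, pooled p̂ = 0.533. z = 1.637. Critical: ±1.645. Fail to reject H₀.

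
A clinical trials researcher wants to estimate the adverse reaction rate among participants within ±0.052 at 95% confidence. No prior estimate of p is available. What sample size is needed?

Conservative approach: use p = 0.5 (maximizes p(1-p) = 0.25). n = z²(0.25)/E² = 1.96²×0.25/0.052² = 355.2 → n = 356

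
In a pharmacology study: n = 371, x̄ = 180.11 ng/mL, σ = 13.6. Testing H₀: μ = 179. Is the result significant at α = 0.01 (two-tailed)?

z = (180.11 - 179)/(13.6/√371) = 1.572. Since |z| ≤ 2.576, not significant at α = 0.01.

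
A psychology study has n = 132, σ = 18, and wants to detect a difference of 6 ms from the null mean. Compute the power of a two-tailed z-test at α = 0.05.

SE = σ/√n = 18/√132 = 1.567. Non-centrality λ = d/SE = 6/1.567 = 3.83. Power ≈ Φ(λ - z_{α/2}) = Φ(3.83 - 1.96) = Φ(1.87) = 0.969.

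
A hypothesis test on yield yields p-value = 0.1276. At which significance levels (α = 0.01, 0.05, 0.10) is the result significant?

p = 0.1276. Not significant at any of the given levels.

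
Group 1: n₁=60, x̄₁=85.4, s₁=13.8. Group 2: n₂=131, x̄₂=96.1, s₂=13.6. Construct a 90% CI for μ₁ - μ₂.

Difference = -10.7. SE = √(13.8²/60 + 13.6²/131) = 2.141. CI = (-14.22, -7.18)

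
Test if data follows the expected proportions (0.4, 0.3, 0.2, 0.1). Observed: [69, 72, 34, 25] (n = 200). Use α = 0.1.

Expected: [80.0, 60.0, 40.0, 20.0]. χ² = 6.062. df = 3, critical = 6.251. Fail to reject H₀.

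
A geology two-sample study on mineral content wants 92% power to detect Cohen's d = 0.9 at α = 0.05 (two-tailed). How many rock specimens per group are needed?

z_{α/2} = 1.96, z_β = Φ⁻¹(0.92) = 1.405. For large effect (d = 0.9): n per group = 2(z_{α/2} + z_β)²/d² = 2(1.96 + 1.405)²/0.9² = 28.0 → 28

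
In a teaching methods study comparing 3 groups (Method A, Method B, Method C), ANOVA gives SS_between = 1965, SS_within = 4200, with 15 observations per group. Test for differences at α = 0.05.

df_between = 2, df_within = 42. F = MS_between/MS_within = 982.5/100.0 = 9.825. F_crit ≈ 3.22. Reject H₀. At least one mean differs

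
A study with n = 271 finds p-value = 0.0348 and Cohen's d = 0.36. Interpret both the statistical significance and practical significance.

Statistically significant (p = 0.0348 < 0.05). Cohen's d = 0.36 indicates a small effect size. Both statistical and practical significance should be considered.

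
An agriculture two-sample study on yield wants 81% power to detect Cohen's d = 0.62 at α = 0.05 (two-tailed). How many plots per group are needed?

z_{α/2} = 1.96, z_β = Φ⁻¹(0.81) = 0.878. For medium effect (d = 0.62): n per group = 2(z_{α/2} + z_β)²/d² = 2(1.96 + 0.878)²/0.62² = 41.9 → 42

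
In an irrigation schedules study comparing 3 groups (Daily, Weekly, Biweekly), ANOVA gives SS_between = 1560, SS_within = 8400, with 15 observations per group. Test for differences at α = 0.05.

df_between = 2, df_within = 42. F = MS_between/MS_within = 780.0/200.0 = 3.9. F_crit ≈ 3.22. Reject H₀. At least one mean differs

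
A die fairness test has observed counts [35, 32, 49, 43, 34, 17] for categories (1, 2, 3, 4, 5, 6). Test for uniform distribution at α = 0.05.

Expected = 35 each. χ² = Σ(O-E)²/E = 16.971. df = 5, critical value = 11.07. Reject H₀.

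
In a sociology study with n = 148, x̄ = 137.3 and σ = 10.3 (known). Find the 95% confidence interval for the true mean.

CI = x̄ ± z*(σ/√n) = 137.3 ± 1.96(10.3/√148) = 137.3 ± 1.66 = (135.64, 138.96)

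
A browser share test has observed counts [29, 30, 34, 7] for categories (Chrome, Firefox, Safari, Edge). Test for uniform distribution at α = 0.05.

Expected = 25 each. χ² = Σ(O-E)²/E = 17.84. df = 3, critical value = 7.815. Reject H₀.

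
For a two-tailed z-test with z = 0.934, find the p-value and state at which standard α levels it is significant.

p = 2·P(Z > |0.934|) = 2·(1 - Φ(0.934)) ≈ 0.3503. Not significant at any standard level.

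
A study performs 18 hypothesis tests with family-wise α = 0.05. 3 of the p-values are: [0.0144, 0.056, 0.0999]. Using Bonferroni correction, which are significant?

Bonferroni α = 0.05/18 = 0.00278. None of the given p-values are significant.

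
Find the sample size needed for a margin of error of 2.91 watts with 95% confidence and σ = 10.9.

n = (z*σ/E)² = (1.96×10.9/2.91)² = 53.9 → n = 54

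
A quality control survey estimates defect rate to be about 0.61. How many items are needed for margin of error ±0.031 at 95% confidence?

n = z²p(1-p)/E² = 1.96²×0.61×0.39/0.031² = 951.01 → n = 952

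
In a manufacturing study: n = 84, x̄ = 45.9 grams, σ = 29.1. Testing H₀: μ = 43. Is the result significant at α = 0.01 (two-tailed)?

z = (45.9 - 43)/(29.1/√84) = 0.913. Since |z| ≤ 2.576, not significant at α = 0.01.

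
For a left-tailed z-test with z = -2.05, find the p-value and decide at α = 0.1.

p = P(Z < -2.05) = Φ(-2.05) ≈ 0.0202. Since p < 0.1, reject H₀ (significant) at α = 0.1.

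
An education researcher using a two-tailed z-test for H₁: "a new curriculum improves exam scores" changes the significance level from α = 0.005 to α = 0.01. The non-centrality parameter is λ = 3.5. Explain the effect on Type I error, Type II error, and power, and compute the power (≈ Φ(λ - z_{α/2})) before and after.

Increasing α from 0.005 to 0.01:
• Type I error rate increases (α is the Type I rate by definition).
• Critical value moves from z_{α/2} = 2.807 to 2.576, so power = Φ(λ - z_{α/2}) goes from Φ(3.5 - 2.807) = 0.756 to Φ(3.5 - 2.576) = 0.822.
• Type II error rate β = 1 - power therefore decreases (0.244 → 0.178).
Appropriate when false negatives are costly — here, keeping the old curriculum when the new one would have helped students.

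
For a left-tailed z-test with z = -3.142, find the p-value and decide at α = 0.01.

p = P(Z < -3.142) = Φ(-3.142) ≈ 0.0008. Since p < 0.01, reject H₀ (significant) at α = 0.01.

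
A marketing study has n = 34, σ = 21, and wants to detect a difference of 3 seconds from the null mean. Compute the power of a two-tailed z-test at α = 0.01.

SE = σ/√n = 21/√34 = 3.601. Non-centrality λ = d/SE = 3/3.601 = 0.833. Power ≈ Φ(λ - z_{α/2}) = Φ(0.833 - 2.576) = Φ(-1.743) = 0.041.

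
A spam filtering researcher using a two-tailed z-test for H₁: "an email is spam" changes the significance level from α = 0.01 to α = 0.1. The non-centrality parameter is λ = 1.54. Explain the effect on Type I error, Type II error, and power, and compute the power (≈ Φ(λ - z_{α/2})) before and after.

Increasing α from 0.01 to 0.1:
• Type I error rate increases (α is the Type I rate by definition).
• Critical value moves from z_{α/2} = 2.576 to 1.645, so power = Φ(λ - z_{α/2}) goes from Φ(1.54 - 2.576) = 0.15 to Φ(1.54 - 1.645) = 0.458.
• Type II error rate β = 1 - power therefore decreases (0.85 → 0.542).
Appropriate when false negatives are costly — here, a spam email lands in the inbox.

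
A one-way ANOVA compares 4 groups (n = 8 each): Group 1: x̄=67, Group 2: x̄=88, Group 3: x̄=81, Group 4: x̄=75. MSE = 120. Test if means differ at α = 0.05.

Grand mean = 77.75. SS_between = 1910.0, MS_between = 636.67. F = 5.306, F_crit ≈ 2.947. Reject H₀.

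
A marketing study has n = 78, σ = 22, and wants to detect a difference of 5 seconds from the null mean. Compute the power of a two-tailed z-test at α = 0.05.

SE = σ/√n = 22/√78 = 2.491. Non-centrality λ = d/SE = 5/2.491 = 2.007. Power ≈ Φ(λ - z_{α/2}) = Φ(2.007 - 1.96) = Φ(0.047) = 0.519.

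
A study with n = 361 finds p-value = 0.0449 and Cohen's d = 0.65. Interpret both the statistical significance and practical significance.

Statistically significant (p = 0.0449 < 0.05). Cohen's d = 0.65 indicates a medium effect size. Both statistical and practical significance should be considered.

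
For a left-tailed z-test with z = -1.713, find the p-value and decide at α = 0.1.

p = P(Z < -1.713) = Φ(-1.713) ≈ 0.0434. Since p < 0.1, reject H₀ (significant) at α = 0.1.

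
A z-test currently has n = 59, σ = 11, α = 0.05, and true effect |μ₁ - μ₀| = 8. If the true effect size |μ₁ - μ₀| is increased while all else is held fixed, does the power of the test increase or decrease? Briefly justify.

Power increases: a larger true effect increases the non-centrality λ = |μ₁ - μ₀|/(σ/√n).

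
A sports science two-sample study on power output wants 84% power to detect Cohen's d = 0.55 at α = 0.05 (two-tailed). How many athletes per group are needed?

z_{α/2} = 1.96, z_β = Φ⁻¹(0.84) = 0.994. For medium effect (d = 0.55): n per group = 2(z_{α/2} + z_β)²/d² = 2(1.96 + 0.994)²/0.55² = 57.7 → 58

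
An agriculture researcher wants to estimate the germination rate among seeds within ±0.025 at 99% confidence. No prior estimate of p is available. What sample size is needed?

Conservative approach: use p = 0.5 (maximizes p(1-p) = 0.25). n = z²(0.25)/E² = 2.576²×0.25/0.025² = 2654.3 → n = 2655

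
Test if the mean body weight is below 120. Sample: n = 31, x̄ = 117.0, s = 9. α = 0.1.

t = (117.0 - 120)/(9/√31) = -1.856, df = 30. Critical t = -1.31. Reject H₀.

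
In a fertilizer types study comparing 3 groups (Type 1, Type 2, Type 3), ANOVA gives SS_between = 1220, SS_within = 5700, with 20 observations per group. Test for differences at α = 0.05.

df_between = 2, df_within = 57. F = MS_between/MS_within = 610.0/100.0 = 6.1. F_crit ≈ 3.159. Reject H₀. At least one mean differs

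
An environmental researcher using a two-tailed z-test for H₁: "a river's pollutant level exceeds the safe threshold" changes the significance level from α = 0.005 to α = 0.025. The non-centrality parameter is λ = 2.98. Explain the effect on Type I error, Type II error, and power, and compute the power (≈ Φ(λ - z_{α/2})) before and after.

Increasing α from 0.005 to 0.025:
• Type I error rate increases (α is the Type I rate by definition).
• Critical value moves from z_{α/2} = 2.807 to 2.241, so power = Φ(λ - z_{α/2}) goes from Φ(2.98 - 2.807) = 0.569 to Φ(2.98 - 2.241) = 0.77.
• Type II error rate β = 1 - power therefore decreases (0.431 → 0.23).
Appropriate when false negatives are costly — here, allowing unsafe pollution to continue.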